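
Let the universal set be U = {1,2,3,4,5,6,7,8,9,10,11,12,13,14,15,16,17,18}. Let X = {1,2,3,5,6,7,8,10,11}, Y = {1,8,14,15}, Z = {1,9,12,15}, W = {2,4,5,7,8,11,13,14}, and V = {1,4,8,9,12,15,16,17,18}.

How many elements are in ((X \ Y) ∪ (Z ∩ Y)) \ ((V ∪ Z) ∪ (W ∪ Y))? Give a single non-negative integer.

3

X \ Y = {2,3,5,6,7,10,11}
Z ∩ Y = {1,15}
(X \ Y) ∪ (Z ∩ Y) = {1,2,3,5,6,7,10,11,15}
V ∪ Z = {1,4,8,9,12,15,16,17,18}
W ∪ Y = {1,2,4,5,7,8,11,13,14,15}
(V ∪ Z) ∪ (W ∪ Y) = {1,2,4,5,7,8,9,11,12,13,14,15,16,17,18}
((X \ Y) ∪ (Z ∩ Y)) \ ((V ∪ Z) ∪ (W ∪ Y)) = {3,6,10}
|((X \ Y) ∪ (Z ∩ Y)) \ ((V ∪ Z) ∪ (W ∪ Y))| = 3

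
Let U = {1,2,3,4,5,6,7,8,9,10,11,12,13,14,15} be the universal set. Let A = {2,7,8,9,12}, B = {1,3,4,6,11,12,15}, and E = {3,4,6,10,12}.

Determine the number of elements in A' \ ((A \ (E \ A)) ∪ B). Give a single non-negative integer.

4

A' = {1,3,4,5,6,10,11,13,14,15}
E \ A = {3,4,6,10}
A \ (E \ A) = {2,7,8,9,12}
(A \ (E \ A)) ∪ B = {1,2,3,4,6,7,8,9,11,12,15}
A' \ ((A \ (E \ A)) ∪ B) = {5,10,13,14}
|A' \ ((A \ (E \ A)) ∪ B)| = 4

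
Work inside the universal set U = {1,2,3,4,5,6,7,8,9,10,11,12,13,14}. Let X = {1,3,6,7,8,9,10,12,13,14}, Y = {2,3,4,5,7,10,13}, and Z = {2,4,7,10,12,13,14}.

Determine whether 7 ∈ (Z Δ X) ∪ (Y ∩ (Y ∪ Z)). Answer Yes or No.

7 ∈ Z and 7 ∈ X, so 7 ∉ Z Δ X
7 ∈ Y and 7 ∈ Z, so 7 ∈ Y ∪ Z
7 ∈ Y and 7 ∈ (Y ∪ Z), so 7 ∈ Y ∩ (Y ∪ Z)
7 ∉ (Z Δ X) and 7 ∈ (Y ∩ (Y ∪ Z)), so 7 ∈ (Z Δ X) ∪ (Y ∩ (Y ∪ Z))

Yes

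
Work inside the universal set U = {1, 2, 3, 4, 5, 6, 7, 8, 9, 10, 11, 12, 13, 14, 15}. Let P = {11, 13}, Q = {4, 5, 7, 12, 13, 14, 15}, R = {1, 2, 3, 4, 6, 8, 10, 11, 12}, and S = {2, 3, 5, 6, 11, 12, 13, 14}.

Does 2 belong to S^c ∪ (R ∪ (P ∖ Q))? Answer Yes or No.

Yes

2 ∈ S, so 2 ∉ S^c
2 ∉ P and 2 ∉ Q, so 2 ∉ P ∖ Q
2 ∈ R and 2 ∉ (P ∖ Q), so 2 ∈ R ∪ (P ∖ Q)
2 ∉ S^c and 2 ∈ (R ∪ (P ∖ Q)), so 2 ∈ S^c ∪ (R ∪ (P ∖ Q))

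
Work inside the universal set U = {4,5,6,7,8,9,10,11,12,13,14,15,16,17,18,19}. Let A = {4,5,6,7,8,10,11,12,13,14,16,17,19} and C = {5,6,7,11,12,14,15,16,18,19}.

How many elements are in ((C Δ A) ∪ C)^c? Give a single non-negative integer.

1

C Δ A = {4,8,10,13,15,17,18}
(C Δ A) ∪ C = {4,5,6,7,8,10,11,12,13,14,15,16,17,18,19}
((C Δ A) ∪ C)^c = {9}
|((C Δ A) ∪ C)^c| = 1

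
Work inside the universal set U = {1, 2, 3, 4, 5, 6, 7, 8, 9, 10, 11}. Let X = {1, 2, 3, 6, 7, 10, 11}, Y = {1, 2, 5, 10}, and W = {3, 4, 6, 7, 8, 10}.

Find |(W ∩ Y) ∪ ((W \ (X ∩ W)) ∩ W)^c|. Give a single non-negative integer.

9

W ∩ Y = {10}
X ∩ W = {3, 6, 7, 10}
W \ (X ∩ W) = {4, 8}
(W \ (X ∩ W)) ∩ W = {4, 8}
((W \ (X ∩ W)) ∩ W)^c = {1, 2, 3, 5, 6, 7, 9, 10, 11}
(W ∩ Y) ∪ ((W \ (X ∩ W)) ∩ W)^c = {1, 2, 3, 5, 6, 7, 9, 10, 11}
|(W ∩ Y) ∪ ((W \ (X ∩ W)) ∩ W)^c| = 9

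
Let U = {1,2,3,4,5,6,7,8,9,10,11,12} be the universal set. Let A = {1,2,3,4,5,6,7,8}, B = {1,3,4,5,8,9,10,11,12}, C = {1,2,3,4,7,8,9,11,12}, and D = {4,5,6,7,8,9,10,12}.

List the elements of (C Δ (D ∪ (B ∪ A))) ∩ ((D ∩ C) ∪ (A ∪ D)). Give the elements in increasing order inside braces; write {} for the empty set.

B ∪ A = {1,2,3,4,5,6,7,8,9,10,11,12}
D ∪ (B ∪ A) = {1,2,3,4,5,6,7,8,9,10,11,12}
C Δ (D ∪ (B ∪ A)) = {5,6,10}
D ∩ C = {4,7,8,9,12}
A ∪ D = {1,2,3,4,5,6,7,8,9,10,12}
(D ∩ C) ∪ (A ∪ D) = {1,2,3,4,5,6,7,8,9,10,12}
(C Δ (D ∪ (B ∪ A))) ∩ ((D ∩ C) ∪ (A ∪ D)) = {5,6,10}

{5,6,10}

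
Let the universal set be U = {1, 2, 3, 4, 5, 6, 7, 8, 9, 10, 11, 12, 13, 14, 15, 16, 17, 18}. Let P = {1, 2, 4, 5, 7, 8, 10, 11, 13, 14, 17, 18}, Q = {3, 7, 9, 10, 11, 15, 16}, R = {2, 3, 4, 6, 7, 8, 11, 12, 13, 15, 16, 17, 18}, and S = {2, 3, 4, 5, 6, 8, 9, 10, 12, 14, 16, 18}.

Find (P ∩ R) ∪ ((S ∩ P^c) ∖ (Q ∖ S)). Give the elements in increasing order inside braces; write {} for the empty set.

{2, 3, 4, 6, 7, 8, 9, 11, 12, 13, 16, 17, 18}

P ∩ R = {2, 4, 7, 8, 11, 13, 17, 18}
P^c = {3, 6, 9, 12, 15, 16}
S ∩ P^c = {3, 6, 9, 12, 16}
Q ∖ S = {7, 11, 15}
(S ∩ P^c) ∖ (Q ∖ S) = {3, 6, 9, 12, 16}
(P ∩ R) ∪ ((S ∩ P^c) ∖ (Q ∖ S)) = {2, 3, 4, 6, 7, 8, 9, 11, 12, 13, 16, 17, 18}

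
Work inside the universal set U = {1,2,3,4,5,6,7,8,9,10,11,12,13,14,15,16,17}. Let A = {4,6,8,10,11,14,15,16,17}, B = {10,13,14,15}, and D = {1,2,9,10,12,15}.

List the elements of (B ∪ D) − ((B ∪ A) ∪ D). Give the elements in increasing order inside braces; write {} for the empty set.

{}

B ∪ D = {1,2,9,10,12,13,14,15}
B ∪ A = {4,6,8,10,11,13,14,15,16,17}
(B ∪ A) ∪ D = {1,2,4,6,8,9,10,11,12,13,14,15,16,17}
(B ∪ D) − ((B ∪ A) ∪ D) = {}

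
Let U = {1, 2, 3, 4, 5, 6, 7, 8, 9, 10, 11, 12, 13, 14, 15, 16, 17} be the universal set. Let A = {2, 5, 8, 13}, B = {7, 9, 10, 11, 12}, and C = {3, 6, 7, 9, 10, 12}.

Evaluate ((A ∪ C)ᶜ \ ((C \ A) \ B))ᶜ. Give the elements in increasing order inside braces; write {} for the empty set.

{2, 3, 5, 6, 7, 8, 9, 10, 12, 13}

A ∪ C = {2, 3, 5, 6, 7, 8, 9, 10, 12, 13}
(A ∪ C)ᶜ = {1, 4, 11, 14, 15, 16, 17}
C \ A = {3, 6, 7, 9, 10, 12}
(C \ A) \ B = {3, 6}
(A ∪ C)ᶜ \ ((C \ A) \ B) = {1, 4, 11, 14, 15, 16, 17}
((A ∪ C)ᶜ \ ((C \ A) \ B))ᶜ = {2, 3, 5, 6, 7, 8, 9, 10, 12, 13}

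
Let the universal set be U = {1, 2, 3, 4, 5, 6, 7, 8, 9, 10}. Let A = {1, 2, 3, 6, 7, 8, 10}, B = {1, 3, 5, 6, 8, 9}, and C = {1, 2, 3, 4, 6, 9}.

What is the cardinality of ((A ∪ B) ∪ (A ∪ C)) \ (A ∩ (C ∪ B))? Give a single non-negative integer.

A ∪ B = {1, 2, 3, 5, 6, 7, 8, 9, 10}
A ∪ C = {1, 2, 3, 4, 6, 7, 8, 9, 10}
(A ∪ B) ∪ (A ∪ C) = {1, 2, 3, 4, 5, 6, 7, 8, 9, 10}
C ∪ B = {1, 2, 3, 4, 5, 6, 8, 9}
A ∩ (C ∪ B) = {1, 2, 3, 6, 8}
((A ∪ B) ∪ (A ∪ C)) \ (A ∩ (C ∪ B)) = {4, 5, 7, 9, 10}
|((A ∪ B) ∪ (A ∪ C)) \ (A ∩ (C ∪ B))| = 5

5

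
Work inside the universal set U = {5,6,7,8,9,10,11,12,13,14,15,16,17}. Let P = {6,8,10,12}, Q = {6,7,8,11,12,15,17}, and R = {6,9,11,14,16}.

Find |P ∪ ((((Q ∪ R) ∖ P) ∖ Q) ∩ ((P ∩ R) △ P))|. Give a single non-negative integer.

Q ∪ R = {6,7,8,9,11,12,14,15,16,17}
(Q ∪ R) ∖ P = {7,9,11,14,15,16,17}
((Q ∪ R) ∖ P) ∖ Q = {9,14,16}
P ∩ R = {6}
(P ∩ R) △ P = {8,10,12}
(((Q ∪ R) ∖ P) ∖ Q) ∩ ((P ∩ R) △ P) = {}
P ∪ ((((Q ∪ R) ∖ P) ∖ Q) ∩ ((P ∩ R) △ P)) = {6,8,10,12}
|P ∪ ((((Q ∪ R) ∖ P) ∖ Q) ∩ ((P ∩ R) △ P))| = 4

4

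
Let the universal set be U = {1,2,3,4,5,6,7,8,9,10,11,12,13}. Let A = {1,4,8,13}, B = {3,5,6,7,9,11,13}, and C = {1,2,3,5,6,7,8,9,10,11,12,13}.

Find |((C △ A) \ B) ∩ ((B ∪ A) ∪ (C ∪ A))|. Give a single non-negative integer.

C △ A = {2,3,4,5,6,7,9,10,11,12}
(C △ A) \ B = {2,4,10,12}
B ∪ A = {1,3,4,5,6,7,8,9,11,13}
C ∪ A = {1,2,3,4,5,6,7,8,9,10,11,12,13}
(B ∪ A) ∪ (C ∪ A) = {1,2,3,4,5,6,7,8,9,10,11,12,13}
((C △ A) \ B) ∩ ((B ∪ A) ∪ (C ∪ A)) = {2,4,10,12}
|((C △ A) \ B) ∩ ((B ∪ A) ∪ (C ∪ A))| = 4

4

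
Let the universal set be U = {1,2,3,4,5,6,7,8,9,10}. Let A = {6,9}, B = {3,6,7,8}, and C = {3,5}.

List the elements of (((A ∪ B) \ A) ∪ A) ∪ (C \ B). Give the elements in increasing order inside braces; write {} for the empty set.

{3,5,6,7,8,9}

A ∪ B = {3,6,7,8,9}
(A ∪ B) \ A = {3,7,8}
((A ∪ B) \ A) ∪ A = {3,6,7,8,9}
C \ B = {5}
(((A ∪ B) \ A) ∪ A) ∪ (C \ B) = {3,5,6,7,8,9}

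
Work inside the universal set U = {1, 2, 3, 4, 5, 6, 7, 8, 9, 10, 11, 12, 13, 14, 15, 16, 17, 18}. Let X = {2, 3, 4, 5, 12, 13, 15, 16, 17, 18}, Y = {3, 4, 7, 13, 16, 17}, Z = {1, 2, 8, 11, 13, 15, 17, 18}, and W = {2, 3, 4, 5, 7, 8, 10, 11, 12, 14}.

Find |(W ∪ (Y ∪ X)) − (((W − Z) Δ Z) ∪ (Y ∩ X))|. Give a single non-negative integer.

Y ∪ X = {2, 3, 4, 5, 7, 12, 13, 15, 16, 17, 18}
W ∪ (Y ∪ X) = {2, 3, 4, 5, 7, 8, 10, 11, 12, 13, 14, 15, 16, 17, 18}
W − Z = {3, 4, 5, 7, 10, 12, 14}
(W − Z) Δ Z = {1, 2, 3, 4, 5, 7, 8, 10, 11, 12, 13, 14, 15, 17, 18}
Y ∩ X = {3, 4, 13, 16, 17}
((W − Z) Δ Z) ∪ (Y ∩ X) = {1, 2, 3, 4, 5, 7, 8, 10, 11, 12, 13, 14, 15, 16, 17, 18}
(W ∪ (Y ∪ X)) − (((W − Z) Δ Z) ∪ (Y ∩ X)) = {}
|(W ∪ (Y ∪ X)) − (((W − Z) Δ Z) ∪ (Y ∩ X))| = 0

0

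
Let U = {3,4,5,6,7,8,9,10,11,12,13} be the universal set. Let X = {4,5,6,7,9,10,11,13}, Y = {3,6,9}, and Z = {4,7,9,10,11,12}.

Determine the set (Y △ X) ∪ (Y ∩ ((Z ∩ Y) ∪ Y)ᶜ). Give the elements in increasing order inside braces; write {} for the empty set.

{3,4,5,7,10,11,13}

Y △ X = {3,4,5,7,10,11,13}
Z ∩ Y = {9}
(Z ∩ Y) ∪ Y = {3,6,9}
((Z ∩ Y) ∪ Y)ᶜ = {4,5,7,8,10,11,12,13}
Y ∩ ((Z ∩ Y) ∪ Y)ᶜ = {}
(Y △ X) ∪ (Y ∩ ((Z ∩ Y) ∪ Y)ᶜ) = {3,4,5,7,10,11,13}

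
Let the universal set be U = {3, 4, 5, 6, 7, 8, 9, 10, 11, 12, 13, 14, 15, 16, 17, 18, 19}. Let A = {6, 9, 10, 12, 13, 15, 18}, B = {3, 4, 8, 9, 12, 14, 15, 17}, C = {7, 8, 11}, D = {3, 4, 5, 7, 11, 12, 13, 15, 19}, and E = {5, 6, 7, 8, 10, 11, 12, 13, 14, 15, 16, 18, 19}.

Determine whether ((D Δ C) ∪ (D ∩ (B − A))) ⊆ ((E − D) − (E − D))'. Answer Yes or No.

D Δ C = {3, 4, 5, 8, 12, 13, 15, 19}
B − A = {3, 4, 8, 14, 17}
D ∩ (B − A) = {3, 4}
(D Δ C) ∪ (D ∩ (B − A)) = {3, 4, 5, 8, 12, 13, 15, 19}
E − D = {6, 8, 10, 14, 16, 18}
(E − D) − (E − D) = {}
((E − D) − (E − D))' = {3, 4, 5, 6, 7, 8, 9, 10, 11, 12, 13, 14, 15, 16, 17, 18, 19}
Every element of {3, 4, 5, 8, 12, 13, 15, 19} is in {3, 4, 5, 6, 7, 8, 9, 10, 11, 12, 13, 14, 15, 16, 17, 18, 19}, so (D Δ C) ∪ (D ∩ (B − A)) ⊆ ((E − D) − (E − D))'.

Yes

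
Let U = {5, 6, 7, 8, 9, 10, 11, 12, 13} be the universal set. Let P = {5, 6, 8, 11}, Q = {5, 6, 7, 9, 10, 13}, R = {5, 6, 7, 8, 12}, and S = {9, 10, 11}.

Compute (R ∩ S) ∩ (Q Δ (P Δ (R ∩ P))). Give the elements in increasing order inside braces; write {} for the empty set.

{}

R ∩ S = {}
R ∩ P = {5, 6, 8}
P Δ (R ∩ P) = {11}
Q Δ (P Δ (R ∩ P)) = {5, 6, 7, 9, 10, 11, 13}
(R ∩ S) ∩ (Q Δ (P Δ (R ∩ P))) = {}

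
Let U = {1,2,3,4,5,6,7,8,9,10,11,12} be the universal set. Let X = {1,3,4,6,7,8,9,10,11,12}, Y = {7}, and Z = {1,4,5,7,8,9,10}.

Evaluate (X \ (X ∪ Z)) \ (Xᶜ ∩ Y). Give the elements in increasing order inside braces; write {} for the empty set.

{}

X ∪ Z = {1,3,4,5,6,7,8,9,10,11,12}
X \ (X ∪ Z) = {}
Xᶜ = {2,5}
Xᶜ ∩ Y = {}
(X \ (X ∪ Z)) \ (Xᶜ ∩ Y) = {}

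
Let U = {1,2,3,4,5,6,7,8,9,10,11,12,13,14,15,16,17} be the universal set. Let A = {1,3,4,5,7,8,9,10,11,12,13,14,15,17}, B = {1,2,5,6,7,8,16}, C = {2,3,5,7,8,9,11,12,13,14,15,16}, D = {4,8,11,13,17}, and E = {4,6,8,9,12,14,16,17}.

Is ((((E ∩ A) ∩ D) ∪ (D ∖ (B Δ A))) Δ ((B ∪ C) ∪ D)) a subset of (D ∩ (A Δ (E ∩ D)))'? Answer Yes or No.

E ∩ A = {4,8,9,12,14,17}
(E ∩ A) ∩ D = {4,8,17}
B Δ A = {2,3,4,6,9,10,11,12,13,14,15,16,17}
D ∖ (B Δ A) = {8}
((E ∩ A) ∩ D) ∪ (D ∖ (B Δ A)) = {4,8,17}
B ∪ C = {1,2,3,5,6,7,8,9,11,12,13,14,15,16}
(B ∪ C) ∪ D = {1,2,3,4,5,6,7,8,9,11,12,13,14,15,16,17}
(((E ∩ A) ∩ D) ∪ (D ∖ (B Δ A))) Δ ((B ∪ C) ∪ D) = {1,2,3,5,6,7,9,11,12,13,14,15,16}
E ∩ D = {4,8,17}
A Δ (E ∩ D) = {1,3,5,7,9,10,11,12,13,14,15}
D ∩ (A Δ (E ∩ D)) = {11,13}
(D ∩ (A Δ (E ∩ D)))' = {1,2,3,4,5,6,7,8,9,10,12,14,15,16,17}
11 ∈ (((E ∩ A) ∩ D) ∪ (D ∖ (B Δ A))) Δ ((B ∪ C) ∪ D) but 11 ∉ (D ∩ (A Δ (E ∩ D)))', so the inclusion fails.

No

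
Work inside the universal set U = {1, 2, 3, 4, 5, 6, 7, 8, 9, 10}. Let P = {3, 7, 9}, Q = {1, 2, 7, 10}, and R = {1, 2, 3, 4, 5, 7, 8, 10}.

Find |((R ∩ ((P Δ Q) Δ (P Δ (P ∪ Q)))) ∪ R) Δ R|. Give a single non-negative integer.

P Δ Q = {1, 2, 3, 9, 10}
P ∪ Q = {1, 2, 3, 7, 9, 10}
P Δ (P ∪ Q) = {1, 2, 10}
(P Δ Q) Δ (P Δ (P ∪ Q)) = {3, 9}
R ∩ ((P Δ Q) Δ (P Δ (P ∪ Q))) = {3}
(R ∩ ((P Δ Q) Δ (P Δ (P ∪ Q)))) ∪ R = {1, 2, 3, 4, 5, 7, 8, 10}
((R ∩ ((P Δ Q) Δ (P Δ (P ∪ Q)))) ∪ R) Δ R = {}
|((R ∩ ((P Δ Q) Δ (P Δ (P ∪ Q)))) ∪ R) Δ R| = 0

0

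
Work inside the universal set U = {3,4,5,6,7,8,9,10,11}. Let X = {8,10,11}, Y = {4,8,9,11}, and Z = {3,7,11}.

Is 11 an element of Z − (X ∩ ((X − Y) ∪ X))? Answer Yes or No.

11 ∈ X and 11 ∈ Y, so 11 ∉ X − Y
11 ∉ (X − Y) and 11 ∈ X, so 11 ∈ (X − Y) ∪ X
11 ∈ X and 11 ∈ ((X − Y) ∪ X), so 11 ∈ X ∩ ((X − Y) ∪ X)
11 ∈ Z and 11 ∈ (X ∩ ((X − Y) ∪ X)), so 11 ∉ Z − (X ∩ ((X − Y) ∪ X))

No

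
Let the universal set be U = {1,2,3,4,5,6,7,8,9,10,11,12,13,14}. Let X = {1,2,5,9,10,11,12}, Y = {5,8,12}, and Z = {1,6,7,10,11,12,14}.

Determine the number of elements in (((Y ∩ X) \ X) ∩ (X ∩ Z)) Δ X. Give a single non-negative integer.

Y ∩ X = {5,12}
(Y ∩ X) \ X = {}
X ∩ Z = {1,10,11,12}
((Y ∩ X) \ X) ∩ (X ∩ Z) = {}
(((Y ∩ X) \ X) ∩ (X ∩ Z)) Δ X = {1,2,5,9,10,11,12}
|(((Y ∩ X) \ X) ∩ (X ∩ Z)) Δ X| = 7

7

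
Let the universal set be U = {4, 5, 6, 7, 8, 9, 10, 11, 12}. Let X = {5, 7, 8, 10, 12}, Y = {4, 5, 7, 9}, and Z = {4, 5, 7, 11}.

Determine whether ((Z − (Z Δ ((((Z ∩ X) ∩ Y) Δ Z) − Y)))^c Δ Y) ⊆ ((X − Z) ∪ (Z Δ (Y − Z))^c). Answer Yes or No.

Z ∩ X = {5, 7}
(Z ∩ X) ∩ Y = {5, 7}
((Z ∩ X) ∩ Y) Δ Z = {4, 11}
(((Z ∩ X) ∩ Y) Δ Z) − Y = {11}
Z Δ ((((Z ∩ X) ∩ Y) Δ Z) − Y) = {4, 5, 7}
Z − (Z Δ ((((Z ∩ X) ∩ Y) Δ Z) − Y)) = {11}
(Z − (Z Δ ((((Z ∩ X) ∩ Y) Δ Z) − Y)))^c = {4, 5, 6, 7, 8, 9, 10, 12}
(Z − (Z Δ ((((Z ∩ X) ∩ Y) Δ Z) − Y)))^c Δ Y = {6, 8, 10, 12}
X − Z = {8, 10, 12}
Y − Z = {9}
Z Δ (Y − Z) = {4, 5, 7, 9, 11}
(Z Δ (Y − Z))^c = {6, 8, 10, 12}
(X − Z) ∪ (Z Δ (Y − Z))^c = {6, 8, 10, 12}
Every element of {6, 8, 10, 12} is in {6, 8, 10, 12}, so (Z − (Z Δ ((((Z ∩ X) ∩ Y) Δ Z) − Y)))^c Δ Y ⊆ (X − Z) ∪ (Z Δ (Y − Z))^c.

Yes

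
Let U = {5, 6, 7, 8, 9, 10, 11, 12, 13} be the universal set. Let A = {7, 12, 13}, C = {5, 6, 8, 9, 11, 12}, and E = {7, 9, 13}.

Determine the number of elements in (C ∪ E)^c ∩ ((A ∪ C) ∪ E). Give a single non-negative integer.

0

C ∪ E = {5, 6, 7, 8, 9, 11, 12, 13}
(C ∪ E)^c = {10}
A ∪ C = {5, 6, 7, 8, 9, 11, 12, 13}
(A ∪ C) ∪ E = {5, 6, 7, 8, 9, 11, 12, 13}
(C ∪ E)^c ∩ ((A ∪ C) ∪ E) = {}
|(C ∪ E)^c ∩ ((A ∪ C) ∪ E)| = 0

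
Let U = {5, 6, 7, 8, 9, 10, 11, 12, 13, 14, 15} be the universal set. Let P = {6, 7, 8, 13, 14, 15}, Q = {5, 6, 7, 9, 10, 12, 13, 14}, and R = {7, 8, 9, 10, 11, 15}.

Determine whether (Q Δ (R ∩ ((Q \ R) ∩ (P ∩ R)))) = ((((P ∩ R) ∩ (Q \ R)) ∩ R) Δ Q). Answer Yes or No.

Q \ R = {5, 6, 12, 13, 14}
P ∩ R = {7, 8, 15}
(Q \ R) ∩ (P ∩ R) = {}
R ∩ ((Q \ R) ∩ (P ∩ R)) = {}
Q Δ (R ∩ ((Q \ R) ∩ (P ∩ R))) = {5, 6, 7, 9, 10, 12, 13, 14}
(P ∩ R) ∩ (Q \ R) = {}
((P ∩ R) ∩ (Q \ R)) ∩ R = {}
(((P ∩ R) ∩ (Q \ R)) ∩ R) Δ Q = {5, 6, 7, 9, 10, 12, 13, 14}
Both equal {5, 6, 7, 9, 10, 12, 13, 14}, so Q Δ (R ∩ ((Q \ R) ∩ (P ∩ R))) = (((P ∩ R) ∩ (Q \ R)) ∩ R) Δ Q.

Yes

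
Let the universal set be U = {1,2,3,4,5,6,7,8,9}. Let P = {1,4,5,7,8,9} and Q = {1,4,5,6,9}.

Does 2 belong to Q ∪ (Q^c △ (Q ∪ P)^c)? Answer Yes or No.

2 ∉ Q, so 2 ∈ Q^c
2 ∉ Q and 2 ∉ P, so 2 ∉ Q ∪ P
2 ∈ (Q ∪ P)^c since 2 ∉ (Q ∪ P)
2 ∈ Q^c and 2 ∈ (Q ∪ P)^c, so 2 ∉ Q^c △ (Q ∪ P)^c
2 ∉ Q and 2 ∉ (Q^c △ (Q ∪ P)^c), so 2 ∉ Q ∪ (Q^c △ (Q ∪ P)^c)

No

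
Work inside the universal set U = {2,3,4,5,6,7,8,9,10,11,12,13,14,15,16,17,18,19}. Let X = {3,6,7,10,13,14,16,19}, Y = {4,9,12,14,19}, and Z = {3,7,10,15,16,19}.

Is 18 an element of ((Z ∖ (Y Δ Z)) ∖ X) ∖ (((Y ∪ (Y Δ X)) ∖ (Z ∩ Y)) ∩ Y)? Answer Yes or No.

18 ∉ Y and 18 ∉ Z, so 18 ∉ Y Δ Z
18 ∉ Z and 18 ∉ (Y Δ Z), so 18 ∉ Z ∖ (Y Δ Z)
18 ∉ (Z ∖ (Y Δ Z)) and 18 ∉ X, so 18 ∉ (Z ∖ (Y Δ Z)) ∖ X
18 ∉ Y and 18 ∉ X, so 18 ∉ Y Δ X
18 ∉ Y and 18 ∉ (Y Δ X), so 18 ∉ Y ∪ (Y Δ X)
18 ∉ Z and 18 ∉ Y, so 18 ∉ Z ∩ Y
18 ∉ (Y ∪ (Y Δ X)) and 18 ∉ (Z ∩ Y), so 18 ∉ (Y ∪ (Y Δ X)) ∖ (Z ∩ Y)
18 ∉ ((Y ∪ (Y Δ X)) ∖ (Z ∩ Y)) and 18 ∉ Y, so 18 ∉ ((Y ∪ (Y Δ X)) ∖ (Z ∩ Y)) ∩ Y
18 ∉ ((Z ∖ (Y Δ Z)) ∖ X) and 18 ∉ (((Y ∪ (Y Δ X)) ∖ (Z ∩ Y)) ∩ Y), so 18 ∉ ((Z ∖ (Y Δ Z)) ∖ X) ∖ (((Y ∪ (Y Δ X)) ∖ (Z ∩ Y)) ∩ Y)

No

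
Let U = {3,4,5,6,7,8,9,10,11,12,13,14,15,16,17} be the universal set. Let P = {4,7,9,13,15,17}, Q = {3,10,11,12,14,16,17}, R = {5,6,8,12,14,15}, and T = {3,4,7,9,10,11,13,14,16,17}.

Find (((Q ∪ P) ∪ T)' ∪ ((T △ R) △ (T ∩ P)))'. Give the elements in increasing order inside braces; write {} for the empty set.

Q ∪ P = {3,4,7,9,10,11,12,13,14,15,16,17}
(Q ∪ P) ∪ T = {3,4,7,9,10,11,12,13,14,15,16,17}
((Q ∪ P) ∪ T)' = {5,6,8}
T △ R = {3,4,5,6,7,8,9,10,11,12,13,15,16,17}
T ∩ P = {4,7,9,13,17}
(T △ R) △ (T ∩ P) = {3,5,6,8,10,11,12,15,16}
((Q ∪ P) ∪ T)' ∪ ((T △ R) △ (T ∩ P)) = {3,5,6,8,10,11,12,15,16}
(((Q ∪ P) ∪ T)' ∪ ((T △ R) △ (T ∩ P)))' = {4,7,9,13,14,17}

{4,7,9,13,14,17}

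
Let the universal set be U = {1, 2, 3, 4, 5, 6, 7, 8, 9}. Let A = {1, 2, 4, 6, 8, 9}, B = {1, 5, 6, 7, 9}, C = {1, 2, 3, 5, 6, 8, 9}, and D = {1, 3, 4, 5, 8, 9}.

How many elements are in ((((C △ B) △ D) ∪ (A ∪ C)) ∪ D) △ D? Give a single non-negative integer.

3

C △ B = {2, 3, 7, 8}
(C △ B) △ D = {1, 2, 4, 5, 7, 9}
A ∪ C = {1, 2, 3, 4, 5, 6, 8, 9}
((C △ B) △ D) ∪ (A ∪ C) = {1, 2, 3, 4, 5, 6, 7, 8, 9}
(((C △ B) △ D) ∪ (A ∪ C)) ∪ D = {1, 2, 3, 4, 5, 6, 7, 8, 9}
((((C △ B) △ D) ∪ (A ∪ C)) ∪ D) △ D = {2, 6, 7}
|((((C △ B) △ D) ∪ (A ∪ C)) ∪ D) △ D| = 3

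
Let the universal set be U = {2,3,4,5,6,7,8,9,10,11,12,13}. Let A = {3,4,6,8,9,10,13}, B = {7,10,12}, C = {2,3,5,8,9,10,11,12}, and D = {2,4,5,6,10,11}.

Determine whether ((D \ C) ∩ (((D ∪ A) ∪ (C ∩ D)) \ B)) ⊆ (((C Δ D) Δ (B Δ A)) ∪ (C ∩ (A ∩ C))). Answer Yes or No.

D \ C = {4,6}
D ∪ A = {2,3,4,5,6,8,9,10,11,13}
C ∩ D = {2,5,10,11}
(D ∪ A) ∪ (C ∩ D) = {2,3,4,5,6,8,9,10,11,13}
((D ∪ A) ∪ (C ∩ D)) \ B = {2,3,4,5,6,8,9,11,13}
(D \ C) ∩ (((D ∪ A) ∪ (C ∩ D)) \ B) = {4,6}
C Δ D = {3,4,6,8,9,12}
B Δ A = {3,4,6,7,8,9,12,13}
(C Δ D) Δ (B Δ A) = {7,13}
A ∩ C = {3,8,9,10}
C ∩ (A ∩ C) = {3,8,9,10}
((C Δ D) Δ (B Δ A)) ∪ (C ∩ (A ∩ C)) = {3,7,8,9,10,13}
4 ∈ (D \ C) ∩ (((D ∪ A) ∪ (C ∩ D)) \ B) but 4 ∉ ((C Δ D) Δ (B Δ A)) ∪ (C ∩ (A ∩ C)), so the inclusion fails.

No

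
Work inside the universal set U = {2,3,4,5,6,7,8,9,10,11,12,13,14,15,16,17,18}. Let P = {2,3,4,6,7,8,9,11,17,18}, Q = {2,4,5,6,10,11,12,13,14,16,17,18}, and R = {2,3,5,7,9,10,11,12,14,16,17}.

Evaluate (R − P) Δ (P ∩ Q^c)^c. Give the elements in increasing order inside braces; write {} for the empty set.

{2,4,6,11,13,15,17,18}

R − P = {5,10,12,14,16}
Q^c = {3,7,8,9,15}
P ∩ Q^c = {3,7,8,9}
(P ∩ Q^c)^c = {2,4,5,6,10,11,12,13,14,15,16,17,18}
(R − P) Δ (P ∩ Q^c)^c = {2,4,6,11,13,15,17,18}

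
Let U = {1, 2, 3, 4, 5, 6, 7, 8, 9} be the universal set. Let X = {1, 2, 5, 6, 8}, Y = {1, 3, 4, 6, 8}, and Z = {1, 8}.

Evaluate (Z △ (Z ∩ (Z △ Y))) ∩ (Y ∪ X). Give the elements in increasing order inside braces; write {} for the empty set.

{1, 8}

Z △ Y = {3, 4, 6}
Z ∩ (Z △ Y) = {}
Z △ (Z ∩ (Z △ Y)) = {1, 8}
Y ∪ X = {1, 2, 3, 4, 5, 6, 8}
(Z △ (Z ∩ (Z △ Y))) ∩ (Y ∪ X) = {1, 8}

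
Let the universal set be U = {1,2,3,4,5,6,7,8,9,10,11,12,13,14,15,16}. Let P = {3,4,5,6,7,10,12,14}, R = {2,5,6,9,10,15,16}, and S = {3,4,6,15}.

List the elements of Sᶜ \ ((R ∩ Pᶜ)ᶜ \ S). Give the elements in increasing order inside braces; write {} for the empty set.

Sᶜ = {1,2,5,7,8,9,10,11,12,13,14,16}
Pᶜ = {1,2,8,9,11,13,15,16}
R ∩ Pᶜ = {2,9,15,16}
(R ∩ Pᶜ)ᶜ = {1,3,4,5,6,7,8,10,11,12,13,14}
(R ∩ Pᶜ)ᶜ \ S = {1,5,7,8,10,11,12,13,14}
Sᶜ \ ((R ∩ Pᶜ)ᶜ \ S) = {2,9,16}

{2,9,16}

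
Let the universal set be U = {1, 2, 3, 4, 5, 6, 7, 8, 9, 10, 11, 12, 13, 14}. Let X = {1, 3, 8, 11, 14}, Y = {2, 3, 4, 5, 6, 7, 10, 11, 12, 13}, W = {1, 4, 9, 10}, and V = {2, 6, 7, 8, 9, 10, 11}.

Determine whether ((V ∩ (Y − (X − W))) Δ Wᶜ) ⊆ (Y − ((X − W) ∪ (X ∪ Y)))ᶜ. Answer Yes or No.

Yes

X − W = {3, 8, 11, 14}
Y − (X − W) = {2, 4, 5, 6, 7, 10, 12, 13}
V ∩ (Y − (X − W)) = {2, 6, 7, 10}
Wᶜ = {2, 3, 5, 6, 7, 8, 11, 12, 13, 14}
(V ∩ (Y − (X − W))) Δ Wᶜ = {3, 5, 8, 10, 11, 12, 13, 14}
X ∪ Y = {1, 2, 3, 4, 5, 6, 7, 8, 10, 11, 12, 13, 14}
(X − W) ∪ (X ∪ Y) = {1, 2, 3, 4, 5, 6, 7, 8, 10, 11, 12, 13, 14}
Y − ((X − W) ∪ (X ∪ Y)) = {}
(Y − ((X − W) ∪ (X ∪ Y)))ᶜ = {1, 2, 3, 4, 5, 6, 7, 8, 9, 10, 11, 12, 13, 14}
Every element of {3, 5, 8, 10, 11, 12, 13, 14} is in {1, 2, 3, 4, 5, 6, 7, 8, 9, 10, 11, 12, 13, 14}, so (V ∩ (Y − (X − W))) Δ Wᶜ ⊆ (Y − ((X − W) ∪ (X ∪ Y)))ᶜ.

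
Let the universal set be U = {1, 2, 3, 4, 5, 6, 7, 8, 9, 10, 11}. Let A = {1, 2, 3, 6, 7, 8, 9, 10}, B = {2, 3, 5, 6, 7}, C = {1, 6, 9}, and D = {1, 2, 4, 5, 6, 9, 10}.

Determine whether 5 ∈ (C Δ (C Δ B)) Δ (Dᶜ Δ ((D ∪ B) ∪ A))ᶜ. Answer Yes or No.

5 ∉ C and 5 ∈ B, so 5 ∈ C Δ B
5 ∉ C and 5 ∈ (C Δ B), so 5 ∈ C Δ (C Δ B)
5 ∈ D, so 5 ∉ Dᶜ
5 ∈ D and 5 ∈ B, so 5 ∈ D ∪ B
5 ∈ (D ∪ B) and 5 ∉ A, so 5 ∈ (D ∪ B) ∪ A
5 ∉ Dᶜ and 5 ∈ ((D ∪ B) ∪ A), so 5 ∈ Dᶜ Δ ((D ∪ B) ∪ A)
5 ∉ (Dᶜ Δ ((D ∪ B) ∪ A))ᶜ since 5 ∈ (Dᶜ Δ ((D ∪ B) ∪ A))
5 ∈ (C Δ (C Δ B)) and 5 ∉ (Dᶜ Δ ((D ∪ B) ∪ A))ᶜ, so 5 ∈ (C Δ (C Δ B)) Δ (Dᶜ Δ ((D ∪ B) ∪ A))ᶜ

Yes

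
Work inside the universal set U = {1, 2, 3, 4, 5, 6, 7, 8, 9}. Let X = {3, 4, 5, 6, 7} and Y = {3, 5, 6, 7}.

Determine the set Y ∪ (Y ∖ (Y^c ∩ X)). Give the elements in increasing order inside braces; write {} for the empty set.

Y^c = {1, 2, 4, 8, 9}
Y^c ∩ X = {4}
Y ∖ (Y^c ∩ X) = {3, 5, 6, 7}
Y ∪ (Y ∖ (Y^c ∩ X)) = {3, 5, 6, 7}

{3, 5, 6, 7}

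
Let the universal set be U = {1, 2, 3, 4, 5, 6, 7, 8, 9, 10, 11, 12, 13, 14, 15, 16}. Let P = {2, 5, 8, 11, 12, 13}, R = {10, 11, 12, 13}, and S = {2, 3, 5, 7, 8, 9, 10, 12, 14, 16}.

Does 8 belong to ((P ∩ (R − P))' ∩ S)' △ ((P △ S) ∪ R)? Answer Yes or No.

No

8 ∉ R and 8 ∈ P, so 8 ∉ R − P
8 ∈ P and 8 ∉ (R − P), so 8 ∉ P ∩ (R − P)
8 ∈ (P ∩ (R − P))' since 8 ∉ (P ∩ (R − P))
8 ∈ (P ∩ (R − P))' and 8 ∈ S, so 8 ∈ (P ∩ (R − P))' ∩ S
8 ∉ ((P ∩ (R − P))' ∩ S)' since 8 ∈ ((P ∩ (R − P))' ∩ S)
8 ∈ P and 8 ∈ S, so 8 ∉ P △ S
8 ∉ (P △ S) and 8 ∉ R, so 8 ∉ (P △ S) ∪ R
8 ∉ ((P ∩ (R − P))' ∩ S)' and 8 ∉ ((P △ S) ∪ R), so 8 ∉ ((P ∩ (R − P))' ∩ S)' △ ((P △ S) ∪ R)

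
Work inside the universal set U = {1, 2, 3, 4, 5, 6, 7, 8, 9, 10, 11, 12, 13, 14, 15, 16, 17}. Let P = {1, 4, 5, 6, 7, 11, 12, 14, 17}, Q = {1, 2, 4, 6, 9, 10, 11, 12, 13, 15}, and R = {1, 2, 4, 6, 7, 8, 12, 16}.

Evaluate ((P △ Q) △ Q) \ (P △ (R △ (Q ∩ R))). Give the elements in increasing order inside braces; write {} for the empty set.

P △ Q = {2, 5, 7, 9, 10, 13, 14, 15, 17}
(P △ Q) △ Q = {1, 4, 5, 6, 7, 11, 12, 14, 17}
Q ∩ R = {1, 2, 4, 6, 12}
R △ (Q ∩ R) = {7, 8, 16}
P △ (R △ (Q ∩ R)) = {1, 4, 5, 6, 8, 11, 12, 14, 16, 17}
((P △ Q) △ Q) \ (P △ (R △ (Q ∩ R))) = {7}

{7}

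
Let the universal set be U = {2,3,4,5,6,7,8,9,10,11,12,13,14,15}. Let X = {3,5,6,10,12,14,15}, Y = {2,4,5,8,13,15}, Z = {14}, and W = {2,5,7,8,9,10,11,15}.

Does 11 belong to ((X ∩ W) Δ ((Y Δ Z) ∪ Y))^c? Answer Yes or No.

Yes

11 ∉ X and 11 ∈ W, so 11 ∉ X ∩ W
11 ∉ Y and 11 ∉ Z, so 11 ∉ Y Δ Z
11 ∉ (Y Δ Z) and 11 ∉ Y, so 11 ∉ (Y Δ Z) ∪ Y
11 ∉ (X ∩ W) and 11 ∉ ((Y Δ Z) ∪ Y), so 11 ∉ (X ∩ W) Δ ((Y Δ Z) ∪ Y)
11 ∈ ((X ∩ W) Δ ((Y Δ Z) ∪ Y))^c since 11 ∉ ((X ∩ W) Δ ((Y Δ Z) ∪ Y))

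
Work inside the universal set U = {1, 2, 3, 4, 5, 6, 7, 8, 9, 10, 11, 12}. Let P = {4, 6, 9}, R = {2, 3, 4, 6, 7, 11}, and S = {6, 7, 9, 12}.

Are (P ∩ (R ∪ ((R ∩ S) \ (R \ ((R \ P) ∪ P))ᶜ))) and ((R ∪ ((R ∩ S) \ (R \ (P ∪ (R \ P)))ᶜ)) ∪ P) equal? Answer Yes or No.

R ∩ S = {6, 7}
R \ P = {2, 3, 7, 11}
(R \ P) ∪ P = {2, 3, 4, 6, 7, 9, 11}
R \ ((R \ P) ∪ P) = {}
(R \ ((R \ P) ∪ P))ᶜ = {1, 2, 3, 4, 5, 6, 7, 8, 9, 10, 11, 12}
(R ∩ S) \ (R \ ((R \ P) ∪ P))ᶜ = {}
R ∪ ((R ∩ S) \ (R \ ((R \ P) ∪ P))ᶜ) = {2, 3, 4, 6, 7, 11}
P ∩ (R ∪ ((R ∩ S) \ (R \ ((R \ P) ∪ P))ᶜ)) = {4, 6}
P ∪ (R \ P) = {2, 3, 4, 6, 7, 9, 11}
R \ (P ∪ (R \ P)) = {}
(R \ (P ∪ (R \ P)))ᶜ = {1, 2, 3, 4, 5, 6, 7, 8, 9, 10, 11, 12}
(R ∩ S) \ (R \ (P ∪ (R \ P)))ᶜ = {}
R ∪ ((R ∩ S) \ (R \ (P ∪ (R \ P)))ᶜ) = {2, 3, 4, 6, 7, 11}
(R ∪ ((R ∩ S) \ (R \ (P ∪ (R \ P)))ᶜ)) ∪ P = {2, 3, 4, 6, 7, 9, 11}
2 ∈ (R ∪ ((R ∩ S) \ (R \ (P ∪ (R \ P)))ᶜ)) ∪ P but 2 ∉ P ∩ (R ∪ ((R ∩ S) \ (R \ ((R \ P) ∪ P))ᶜ)), so they differ.

No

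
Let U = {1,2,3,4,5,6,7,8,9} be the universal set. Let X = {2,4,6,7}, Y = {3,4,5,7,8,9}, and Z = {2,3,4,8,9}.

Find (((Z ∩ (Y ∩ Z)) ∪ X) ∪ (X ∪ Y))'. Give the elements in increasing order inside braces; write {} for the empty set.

{1}

Y ∩ Z = {3,4,8,9}
Z ∩ (Y ∩ Z) = {3,4,8,9}
(Z ∩ (Y ∩ Z)) ∪ X = {2,3,4,6,7,8,9}
X ∪ Y = {2,3,4,5,6,7,8,9}
((Z ∩ (Y ∩ Z)) ∪ X) ∪ (X ∪ Y) = {2,3,4,5,6,7,8,9}
(((Z ∩ (Y ∩ Z)) ∪ X) ∪ (X ∪ Y))' = {1}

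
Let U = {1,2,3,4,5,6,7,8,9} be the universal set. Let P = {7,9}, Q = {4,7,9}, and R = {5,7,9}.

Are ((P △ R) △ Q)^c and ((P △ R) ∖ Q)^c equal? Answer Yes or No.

P △ R = {5}
(P △ R) △ Q = {4,5,7,9}
((P △ R) △ Q)^c = {1,2,3,6,8}
(P △ R) ∖ Q = {5}
((P △ R) ∖ Q)^c = {1,2,3,4,6,7,8,9}
4 ∈ ((P △ R) ∖ Q)^c but 4 ∉ ((P △ R) △ Q)^c, so they differ.

No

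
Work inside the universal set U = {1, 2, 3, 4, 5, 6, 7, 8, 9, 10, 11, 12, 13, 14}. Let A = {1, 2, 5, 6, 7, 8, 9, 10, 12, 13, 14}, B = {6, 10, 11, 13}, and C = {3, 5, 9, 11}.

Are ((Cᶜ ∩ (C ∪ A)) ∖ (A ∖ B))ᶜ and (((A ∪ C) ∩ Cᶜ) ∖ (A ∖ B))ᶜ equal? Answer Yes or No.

Cᶜ = {1, 2, 4, 6, 7, 8, 10, 12, 13, 14}
C ∪ A = {1, 2, 3, 5, 6, 7, 8, 9, 10, 11, 12, 13, 14}
Cᶜ ∩ (C ∪ A) = {1, 2, 6, 7, 8, 10, 12, 13, 14}
A ∖ B = {1, 2, 5, 7, 8, 9, 12, 14}
(Cᶜ ∩ (C ∪ A)) ∖ (A ∖ B) = {6, 10, 13}
((Cᶜ ∩ (C ∪ A)) ∖ (A ∖ B))ᶜ = {1, 2, 3, 4, 5, 7, 8, 9, 11, 12, 14}
A ∪ C = {1, 2, 3, 5, 6, 7, 8, 9, 10, 11, 12, 13, 14}
(A ∪ C) ∩ Cᶜ = {1, 2, 6, 7, 8, 10, 12, 13, 14}
((A ∪ C) ∩ Cᶜ) ∖ (A ∖ B) = {6, 10, 13}
(((A ∪ C) ∩ Cᶜ) ∖ (A ∖ B))ᶜ = {1, 2, 3, 4, 5, 7, 8, 9, 11, 12, 14}
Both equal {1, 2, 3, 4, 5, 7, 8, 9, 11, 12, 14}, so ((Cᶜ ∩ (C ∪ A)) ∖ (A ∖ B))ᶜ = (((A ∪ C) ∩ Cᶜ) ∖ (A ∖ B))ᶜ.

Yes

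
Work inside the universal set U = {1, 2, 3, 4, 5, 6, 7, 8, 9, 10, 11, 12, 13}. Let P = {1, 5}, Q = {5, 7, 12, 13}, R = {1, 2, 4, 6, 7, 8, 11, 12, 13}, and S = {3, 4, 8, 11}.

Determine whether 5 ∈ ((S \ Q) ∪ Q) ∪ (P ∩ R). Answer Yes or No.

Yes

5 ∉ S and 5 ∈ Q, so 5 ∉ S \ Q
5 ∉ (S \ Q) and 5 ∈ Q, so 5 ∈ (S \ Q) ∪ Q
5 ∈ P and 5 ∉ R, so 5 ∉ P ∩ R
5 ∈ ((S \ Q) ∪ Q) and 5 ∉ (P ∩ R), so 5 ∈ ((S \ Q) ∪ Q) ∪ (P ∩ R)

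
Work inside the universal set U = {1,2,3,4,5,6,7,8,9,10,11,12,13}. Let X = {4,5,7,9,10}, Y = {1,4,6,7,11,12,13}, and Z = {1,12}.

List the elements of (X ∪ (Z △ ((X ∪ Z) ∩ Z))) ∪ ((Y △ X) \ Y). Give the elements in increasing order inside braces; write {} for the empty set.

X ∪ Z = {1,4,5,7,9,10,12}
(X ∪ Z) ∩ Z = {1,12}
Z △ ((X ∪ Z) ∩ Z) = {}
X ∪ (Z △ ((X ∪ Z) ∩ Z)) = {4,5,7,9,10}
Y △ X = {1,5,6,9,10,11,12,13}
(Y △ X) \ Y = {5,9,10}
(X ∪ (Z △ ((X ∪ Z) ∩ Z))) ∪ ((Y △ X) \ Y) = {4,5,7,9,10}

{4,5,7,9,10}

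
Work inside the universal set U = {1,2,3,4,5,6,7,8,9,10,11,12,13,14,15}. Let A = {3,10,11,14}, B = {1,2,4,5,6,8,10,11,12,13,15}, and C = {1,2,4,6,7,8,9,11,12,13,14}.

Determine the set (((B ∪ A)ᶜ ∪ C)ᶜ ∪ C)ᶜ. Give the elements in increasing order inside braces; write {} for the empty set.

B ∪ A = {1,2,3,4,5,6,8,10,11,12,13,14,15}
(B ∪ A)ᶜ = {7,9}
(B ∪ A)ᶜ ∪ C = {1,2,4,6,7,8,9,11,12,13,14}
((B ∪ A)ᶜ ∪ C)ᶜ = {3,5,10,15}
((B ∪ A)ᶜ ∪ C)ᶜ ∪ C = {1,2,3,4,5,6,7,8,9,10,11,12,13,14,15}
(((B ∪ A)ᶜ ∪ C)ᶜ ∪ C)ᶜ = {}

{}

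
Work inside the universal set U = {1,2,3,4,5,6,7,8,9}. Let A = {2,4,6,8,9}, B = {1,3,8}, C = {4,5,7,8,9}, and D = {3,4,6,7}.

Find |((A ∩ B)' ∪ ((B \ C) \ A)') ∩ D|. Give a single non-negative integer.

4

A ∩ B = {8}
(A ∩ B)' = {1,2,3,4,5,6,7,9}
B \ C = {1,3}
(B \ C) \ A = {1,3}
((B \ C) \ A)' = {2,4,5,6,7,8,9}
(A ∩ B)' ∪ ((B \ C) \ A)' = {1,2,3,4,5,6,7,8,9}
((A ∩ B)' ∪ ((B \ C) \ A)') ∩ D = {3,4,6,7}
|((A ∩ B)' ∪ ((B \ C) \ A)') ∩ D| = 4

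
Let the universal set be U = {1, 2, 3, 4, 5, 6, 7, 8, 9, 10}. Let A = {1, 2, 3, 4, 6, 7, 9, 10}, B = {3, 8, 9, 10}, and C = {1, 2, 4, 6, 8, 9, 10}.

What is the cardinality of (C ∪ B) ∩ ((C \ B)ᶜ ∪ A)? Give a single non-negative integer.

C ∪ B = {1, 2, 3, 4, 6, 8, 9, 10}
C \ B = {1, 2, 4, 6}
(C \ B)ᶜ = {3, 5, 7, 8, 9, 10}
(C \ B)ᶜ ∪ A = {1, 2, 3, 4, 5, 6, 7, 8, 9, 10}
(C ∪ B) ∩ ((C \ B)ᶜ ∪ A) = {1, 2, 3, 4, 6, 8, 9, 10}
|(C ∪ B) ∩ ((C \ B)ᶜ ∪ A)| = 8

8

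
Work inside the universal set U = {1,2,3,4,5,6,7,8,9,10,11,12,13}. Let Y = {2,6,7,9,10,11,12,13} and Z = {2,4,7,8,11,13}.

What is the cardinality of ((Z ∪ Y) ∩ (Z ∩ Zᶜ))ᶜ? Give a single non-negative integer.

13

Z ∪ Y = {2,4,6,7,8,9,10,11,12,13}
Zᶜ = {1,3,5,6,9,10,12}
Z ∩ Zᶜ = {}
(Z ∪ Y) ∩ (Z ∩ Zᶜ) = {}
((Z ∪ Y) ∩ (Z ∩ Zᶜ))ᶜ = {1,2,3,4,5,6,7,8,9,10,11,12,13}
|((Z ∪ Y) ∩ (Z ∩ Zᶜ))ᶜ| = 13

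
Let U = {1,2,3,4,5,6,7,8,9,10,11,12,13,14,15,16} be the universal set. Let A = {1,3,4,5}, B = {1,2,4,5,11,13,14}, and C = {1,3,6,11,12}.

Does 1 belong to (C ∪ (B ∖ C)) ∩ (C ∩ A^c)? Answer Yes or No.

No

1 ∈ B and 1 ∈ C, so 1 ∉ B ∖ C
1 ∈ C and 1 ∉ (B ∖ C), so 1 ∈ C ∪ (B ∖ C)
1 ∈ A, so 1 ∉ A^c
1 ∈ C and 1 ∉ A^c, so 1 ∉ C ∩ A^c
1 ∈ (C ∪ (B ∖ C)) and 1 ∉ (C ∩ A^c), so 1 ∉ (C ∪ (B ∖ C)) ∩ (C ∩ A^c)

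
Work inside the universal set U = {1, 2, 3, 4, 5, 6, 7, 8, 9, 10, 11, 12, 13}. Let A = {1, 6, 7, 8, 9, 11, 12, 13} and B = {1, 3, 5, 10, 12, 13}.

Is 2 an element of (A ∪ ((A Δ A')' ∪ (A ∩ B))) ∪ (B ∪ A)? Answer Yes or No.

No

2 ∉ A, so 2 ∈ A'
2 ∉ A and 2 ∈ A', so 2 ∈ A Δ A'
2 ∉ (A Δ A')' since 2 ∈ (A Δ A')
2 ∉ A and 2 ∉ B, so 2 ∉ A ∩ B
2 ∉ (A Δ A')' and 2 ∉ (A ∩ B), so 2 ∉ (A Δ A')' ∪ (A ∩ B)
2 ∉ A and 2 ∉ ((A Δ A')' ∪ (A ∩ B)), so 2 ∉ A ∪ ((A Δ A')' ∪ (A ∩ B))
2 ∉ B and 2 ∉ A, so 2 ∉ B ∪ A
2 ∉ (A ∪ ((A Δ A')' ∪ (A ∩ B))) and 2 ∉ (B ∪ A), so 2 ∉ (A ∪ ((A Δ A')' ∪ (A ∩ B))) ∪ (B ∪ A)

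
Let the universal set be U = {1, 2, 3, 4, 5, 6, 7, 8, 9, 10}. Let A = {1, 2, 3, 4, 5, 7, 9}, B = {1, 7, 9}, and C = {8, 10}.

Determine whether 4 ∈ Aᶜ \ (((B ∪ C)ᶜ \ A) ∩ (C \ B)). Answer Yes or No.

4 ∈ A, so 4 ∉ Aᶜ
4 ∉ B and 4 ∉ C, so 4 ∉ B ∪ C
4 ∈ (B ∪ C)ᶜ since 4 ∉ (B ∪ C)
4 ∈ (B ∪ C)ᶜ and 4 ∈ A, so 4 ∉ (B ∪ C)ᶜ \ A
4 ∉ C and 4 ∉ B, so 4 ∉ C \ B
4 ∉ ((B ∪ C)ᶜ \ A) and 4 ∉ (C \ B), so 4 ∉ ((B ∪ C)ᶜ \ A) ∩ (C \ B)
4 ∉ Aᶜ and 4 ∉ (((B ∪ C)ᶜ \ A) ∩ (C \ B)), so 4 ∉ Aᶜ \ (((B ∪ C)ᶜ \ A) ∩ (C \ B))

No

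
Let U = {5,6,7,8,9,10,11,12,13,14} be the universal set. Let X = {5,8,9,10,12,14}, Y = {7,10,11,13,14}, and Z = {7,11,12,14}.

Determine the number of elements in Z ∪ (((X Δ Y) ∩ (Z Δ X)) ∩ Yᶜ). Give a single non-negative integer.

7

X Δ Y = {5,7,8,9,11,12,13}
Z Δ X = {5,7,8,9,10,11}
(X Δ Y) ∩ (Z Δ X) = {5,7,8,9,11}
Yᶜ = {5,6,8,9,12}
((X Δ Y) ∩ (Z Δ X)) ∩ Yᶜ = {5,8,9}
Z ∪ (((X Δ Y) ∩ (Z Δ X)) ∩ Yᶜ) = {5,7,8,9,11,12,14}
|Z ∪ (((X Δ Y) ∩ (Z Δ X)) ∩ Yᶜ)| = 7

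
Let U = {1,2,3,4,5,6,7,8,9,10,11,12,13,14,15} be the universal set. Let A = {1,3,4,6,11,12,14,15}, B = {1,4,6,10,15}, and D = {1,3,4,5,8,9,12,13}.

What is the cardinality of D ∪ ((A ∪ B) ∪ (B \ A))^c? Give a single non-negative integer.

10

A ∪ B = {1,3,4,6,10,11,12,14,15}
B \ A = {10}
(A ∪ B) ∪ (B \ A) = {1,3,4,6,10,11,12,14,15}
((A ∪ B) ∪ (B \ A))^c = {2,5,7,8,9,13}
D ∪ ((A ∪ B) ∪ (B \ A))^c = {1,2,3,4,5,7,8,9,12,13}
|D ∪ ((A ∪ B) ∪ (B \ A))^c| = 10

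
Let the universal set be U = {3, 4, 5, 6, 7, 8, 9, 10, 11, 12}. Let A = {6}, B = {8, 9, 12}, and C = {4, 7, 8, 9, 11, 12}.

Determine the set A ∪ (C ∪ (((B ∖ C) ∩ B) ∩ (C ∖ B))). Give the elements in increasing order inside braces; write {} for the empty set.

B ∖ C = {}
(B ∖ C) ∩ B = {}
C ∖ B = {4, 7, 11}
((B ∖ C) ∩ B) ∩ (C ∖ B) = {}
C ∪ (((B ∖ C) ∩ B) ∩ (C ∖ B)) = {4, 7, 8, 9, 11, 12}
A ∪ (C ∪ (((B ∖ C) ∩ B) ∩ (C ∖ B))) = {4, 6, 7, 8, 9, 11, 12}

{4, 6, 7, 8, 9, 11, 12}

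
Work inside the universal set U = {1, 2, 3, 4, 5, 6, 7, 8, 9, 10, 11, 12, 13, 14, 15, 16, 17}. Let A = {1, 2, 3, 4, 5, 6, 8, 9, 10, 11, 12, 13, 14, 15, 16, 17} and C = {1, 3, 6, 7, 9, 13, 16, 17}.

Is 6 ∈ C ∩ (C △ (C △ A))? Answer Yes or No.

6 ∈ C and 6 ∈ A, so 6 ∉ C △ A
6 ∈ C and 6 ∉ (C △ A), so 6 ∈ C △ (C △ A)
6 ∈ C and 6 ∈ (C △ (C △ A)), so 6 ∈ C ∩ (C △ (C △ A))

Yes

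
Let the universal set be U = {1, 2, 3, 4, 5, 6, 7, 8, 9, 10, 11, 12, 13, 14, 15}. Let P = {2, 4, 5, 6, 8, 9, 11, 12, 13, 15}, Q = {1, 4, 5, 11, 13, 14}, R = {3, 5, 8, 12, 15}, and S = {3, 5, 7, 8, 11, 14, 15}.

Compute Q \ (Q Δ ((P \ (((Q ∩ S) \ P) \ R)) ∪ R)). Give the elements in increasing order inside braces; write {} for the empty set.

{4, 5, 11, 13}

Q ∩ S = {5, 11, 14}
(Q ∩ S) \ P = {14}
((Q ∩ S) \ P) \ R = {14}
P \ (((Q ∩ S) \ P) \ R) = {2, 4, 5, 6, 8, 9, 11, 12, 13, 15}
(P \ (((Q ∩ S) \ P) \ R)) ∪ R = {2, 3, 4, 5, 6, 8, 9, 11, 12, 13, 15}
Q Δ ((P \ (((Q ∩ S) \ P) \ R)) ∪ R) = {1, 2, 3, 6, 8, 9, 12, 14, 15}
Q \ (Q Δ ((P \ (((Q ∩ S) \ P) \ R)) ∪ R)) = {4, 5, 11, 13}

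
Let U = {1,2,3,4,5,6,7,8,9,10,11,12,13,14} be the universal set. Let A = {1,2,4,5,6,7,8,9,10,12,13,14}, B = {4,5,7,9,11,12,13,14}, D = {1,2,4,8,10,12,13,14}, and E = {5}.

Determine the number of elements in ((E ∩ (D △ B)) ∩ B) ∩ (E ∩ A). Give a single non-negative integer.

D △ B = {1,2,5,7,8,9,10,11}
E ∩ (D △ B) = {5}
(E ∩ (D △ B)) ∩ B = {5}
E ∩ A = {5}
((E ∩ (D △ B)) ∩ B) ∩ (E ∩ A) = {5}
|((E ∩ (D △ B)) ∩ B) ∩ (E ∩ A)| = 1

1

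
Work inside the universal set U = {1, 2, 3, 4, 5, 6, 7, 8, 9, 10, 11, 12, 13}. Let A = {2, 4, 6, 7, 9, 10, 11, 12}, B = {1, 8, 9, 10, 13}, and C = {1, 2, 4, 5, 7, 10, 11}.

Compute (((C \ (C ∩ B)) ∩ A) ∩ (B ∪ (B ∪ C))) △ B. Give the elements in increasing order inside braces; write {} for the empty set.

{1, 2, 4, 7, 8, 9, 10, 11, 13}

C ∩ B = {1, 10}
C \ (C ∩ B) = {2, 4, 5, 7, 11}
(C \ (C ∩ B)) ∩ A = {2, 4, 7, 11}
B ∪ C = {1, 2, 4, 5, 7, 8, 9, 10, 11, 13}
B ∪ (B ∪ C) = {1, 2, 4, 5, 7, 8, 9, 10, 11, 13}
((C \ (C ∩ B)) ∩ A) ∩ (B ∪ (B ∪ C)) = {2, 4, 7, 11}
(((C \ (C ∩ B)) ∩ A) ∩ (B ∪ (B ∪ C))) △ B = {1, 2, 4, 7, 8, 9, 10, 11, 13}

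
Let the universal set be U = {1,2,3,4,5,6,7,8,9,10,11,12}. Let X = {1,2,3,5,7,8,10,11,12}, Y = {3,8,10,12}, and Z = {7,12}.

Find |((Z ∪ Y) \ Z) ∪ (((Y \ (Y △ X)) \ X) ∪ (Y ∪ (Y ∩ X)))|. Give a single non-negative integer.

Z ∪ Y = {3,7,8,10,12}
(Z ∪ Y) \ Z = {3,8,10}
Y △ X = {1,2,5,7,11}
Y \ (Y △ X) = {3,8,10,12}
(Y \ (Y △ X)) \ X = {}
Y ∩ X = {3,8,10,12}
Y ∪ (Y ∩ X) = {3,8,10,12}
((Y \ (Y △ X)) \ X) ∪ (Y ∪ (Y ∩ X)) = {3,8,10,12}
((Z ∪ Y) \ Z) ∪ (((Y \ (Y △ X)) \ X) ∪ (Y ∪ (Y ∩ X))) = {3,8,10,12}
|((Z ∪ Y) \ Z) ∪ (((Y \ (Y △ X)) \ X) ∪ (Y ∪ (Y ∩ X)))| = 4

4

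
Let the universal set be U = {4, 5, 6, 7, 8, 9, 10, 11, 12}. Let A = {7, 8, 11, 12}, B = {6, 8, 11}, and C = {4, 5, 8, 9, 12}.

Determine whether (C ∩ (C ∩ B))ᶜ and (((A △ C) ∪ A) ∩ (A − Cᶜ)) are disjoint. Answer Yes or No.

C ∩ B = {8}
C ∩ (C ∩ B) = {8}
(C ∩ (C ∩ B))ᶜ = {4, 5, 6, 7, 9, 10, 11, 12}
A △ C = {4, 5, 7, 9, 11}
(A △ C) ∪ A = {4, 5, 7, 8, 9, 11, 12}
Cᶜ = {6, 7, 10, 11}
A − Cᶜ = {8, 12}
((A △ C) ∪ A) ∩ (A − Cᶜ) = {8, 12}
12 lies in both, so they are not disjoint.

No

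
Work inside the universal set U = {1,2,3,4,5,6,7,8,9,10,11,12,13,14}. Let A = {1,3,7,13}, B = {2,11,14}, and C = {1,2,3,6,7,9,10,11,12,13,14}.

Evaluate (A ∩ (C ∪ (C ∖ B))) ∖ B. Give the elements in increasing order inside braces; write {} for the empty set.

{1,3,7,13}

C ∖ B = {1,3,6,7,9,10,12,13}
C ∪ (C ∖ B) = {1,2,3,6,7,9,10,11,12,13,14}
A ∩ (C ∪ (C ∖ B)) = {1,3,7,13}
(A ∩ (C ∪ (C ∖ B))) ∖ B = {1,3,7,13}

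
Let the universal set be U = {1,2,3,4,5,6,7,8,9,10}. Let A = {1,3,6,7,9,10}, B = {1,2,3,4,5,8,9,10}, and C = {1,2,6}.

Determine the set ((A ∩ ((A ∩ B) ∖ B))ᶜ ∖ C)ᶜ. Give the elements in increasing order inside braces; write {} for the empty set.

{1,2,6}

A ∩ B = {1,3,9,10}
(A ∩ B) ∖ B = {}
A ∩ ((A ∩ B) ∖ B) = {}
(A ∩ ((A ∩ B) ∖ B))ᶜ = {1,2,3,4,5,6,7,8,9,10}
(A ∩ ((A ∩ B) ∖ B))ᶜ ∖ C = {3,4,5,7,8,9,10}
((A ∩ ((A ∩ B) ∖ B))ᶜ ∖ C)ᶜ = {1,2,6}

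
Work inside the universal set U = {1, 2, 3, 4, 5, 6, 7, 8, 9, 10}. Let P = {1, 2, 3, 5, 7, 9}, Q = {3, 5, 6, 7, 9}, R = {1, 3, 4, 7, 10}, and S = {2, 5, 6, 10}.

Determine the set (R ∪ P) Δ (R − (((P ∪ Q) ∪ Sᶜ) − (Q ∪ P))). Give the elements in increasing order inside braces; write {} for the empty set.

{2, 4, 5, 9}

R ∪ P = {1, 2, 3, 4, 5, 7, 9, 10}
P ∪ Q = {1, 2, 3, 5, 6, 7, 9}
Sᶜ = {1, 3, 4, 7, 8, 9}
(P ∪ Q) ∪ Sᶜ = {1, 2, 3, 4, 5, 6, 7, 8, 9}
Q ∪ P = {1, 2, 3, 5, 6, 7, 9}
((P ∪ Q) ∪ Sᶜ) − (Q ∪ P) = {4, 8}
R − (((P ∪ Q) ∪ Sᶜ) − (Q ∪ P)) = {1, 3, 7, 10}
(R ∪ P) Δ (R − (((P ∪ Q) ∪ Sᶜ) − (Q ∪ P))) = {2, 4, 5, 9}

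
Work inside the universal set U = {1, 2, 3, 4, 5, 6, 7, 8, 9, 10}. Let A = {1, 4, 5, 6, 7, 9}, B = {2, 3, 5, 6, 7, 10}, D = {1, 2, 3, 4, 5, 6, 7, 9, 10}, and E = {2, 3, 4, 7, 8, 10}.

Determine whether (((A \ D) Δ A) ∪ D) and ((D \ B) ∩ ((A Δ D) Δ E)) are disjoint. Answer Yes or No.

A \ D = {}
(A \ D) Δ A = {1, 4, 5, 6, 7, 9}
((A \ D) Δ A) ∪ D = {1, 2, 3, 4, 5, 6, 7, 9, 10}
D \ B = {1, 4, 9}
A Δ D = {2, 3, 10}
(A Δ D) Δ E = {4, 7, 8}
(D \ B) ∩ ((A Δ D) Δ E) = {4}
4 lies in both, so they are not disjoint.

No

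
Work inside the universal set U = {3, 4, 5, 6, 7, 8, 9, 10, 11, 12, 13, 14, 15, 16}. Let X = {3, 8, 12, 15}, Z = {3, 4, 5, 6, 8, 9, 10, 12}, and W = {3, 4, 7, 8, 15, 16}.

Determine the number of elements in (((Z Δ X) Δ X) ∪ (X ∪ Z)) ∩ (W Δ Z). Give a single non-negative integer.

6

Z Δ X = {4, 5, 6, 9, 10, 15}
(Z Δ X) Δ X = {3, 4, 5, 6, 8, 9, 10, 12}
X ∪ Z = {3, 4, 5, 6, 8, 9, 10, 12, 15}
((Z Δ X) Δ X) ∪ (X ∪ Z) = {3, 4, 5, 6, 8, 9, 10, 12, 15}
W Δ Z = {5, 6, 7, 9, 10, 12, 15, 16}
(((Z Δ X) Δ X) ∪ (X ∪ Z)) ∩ (W Δ Z) = {5, 6, 9, 10, 12, 15}
|(((Z Δ X) Δ X) ∪ (X ∪ Z)) ∩ (W Δ Z)| = 6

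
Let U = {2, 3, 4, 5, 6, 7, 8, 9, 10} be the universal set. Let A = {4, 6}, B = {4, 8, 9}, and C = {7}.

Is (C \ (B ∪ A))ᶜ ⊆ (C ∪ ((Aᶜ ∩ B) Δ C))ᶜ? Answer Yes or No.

No

B ∪ A = {4, 6, 8, 9}
C \ (B ∪ A) = {7}
(C \ (B ∪ A))ᶜ = {2, 3, 4, 5, 6, 8, 9, 10}
Aᶜ = {2, 3, 5, 7, 8, 9, 10}
Aᶜ ∩ B = {8, 9}
(Aᶜ ∩ B) Δ C = {7, 8, 9}
C ∪ ((Aᶜ ∩ B) Δ C) = {7, 8, 9}
(C ∪ ((Aᶜ ∩ B) Δ C))ᶜ = {2, 3, 4, 5, 6, 10}
8 ∈ (C \ (B ∪ A))ᶜ but 8 ∉ (C ∪ ((Aᶜ ∩ B) Δ C))ᶜ, so the inclusion fails.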